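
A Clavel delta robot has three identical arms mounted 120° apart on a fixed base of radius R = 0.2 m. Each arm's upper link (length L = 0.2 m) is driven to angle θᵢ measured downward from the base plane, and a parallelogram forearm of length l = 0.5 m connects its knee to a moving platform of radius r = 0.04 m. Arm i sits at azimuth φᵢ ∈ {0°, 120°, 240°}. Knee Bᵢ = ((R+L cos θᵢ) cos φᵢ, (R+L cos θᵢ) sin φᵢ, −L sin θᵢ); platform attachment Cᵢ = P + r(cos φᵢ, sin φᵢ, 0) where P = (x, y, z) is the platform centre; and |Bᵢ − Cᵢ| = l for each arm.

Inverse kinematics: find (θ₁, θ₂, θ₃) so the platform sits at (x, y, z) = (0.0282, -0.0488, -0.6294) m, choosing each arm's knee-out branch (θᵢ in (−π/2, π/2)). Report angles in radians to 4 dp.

rotate P by −φ1: (0.0282, -0.0488, -0.6294)
  A cos θ + B sin θ = C:  0.1318·cos θ + -0.6294·sin θ = -0.5147
  γ=atan2(-0.6294,0.1318)=-1.3644;  ψ=arccos(-0.8005)=2.4989;  θ1=γ+ψ≈1.1345
arm 2 (φ=120.0°): x'=-0.0564, y'=0.0000
  e−x'=0.2164;  (l²−L²−(e−x')²−y'²−z²)/2L = -0.5824
  √(A²+B²)=0.6656;  θ2 = -1.2397+2.6363 ≈ 1.3967
φ3=240.0° → target in arm frame (0.0282, 0.0488)
  e−x'=0.1318;  (l²−L²−(e−x')²−y'²−z²)/2L = -0.5148
  γ=atan2(-0.6294,0.1318)=-1.3643;  ψ=arccos(-0.8005)=2.4989;  θ3=γ+ψ≈1.1346

θ₁ = 1.1345, θ₂ = 1.3967, θ₃ = 1.1346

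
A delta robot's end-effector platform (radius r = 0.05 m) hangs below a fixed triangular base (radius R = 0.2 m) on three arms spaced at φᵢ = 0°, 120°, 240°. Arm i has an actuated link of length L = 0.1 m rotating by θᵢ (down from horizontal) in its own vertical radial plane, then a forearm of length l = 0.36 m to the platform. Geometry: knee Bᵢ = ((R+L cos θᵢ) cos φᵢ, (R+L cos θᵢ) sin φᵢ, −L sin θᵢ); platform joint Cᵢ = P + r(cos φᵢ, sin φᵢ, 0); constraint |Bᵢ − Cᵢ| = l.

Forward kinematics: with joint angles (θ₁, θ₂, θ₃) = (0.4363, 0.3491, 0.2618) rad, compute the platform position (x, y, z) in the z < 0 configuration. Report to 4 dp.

centre 1 = (0.2406·cos0.0°, 0.2406·sin0.0°, -0.0423) = (0.2406, 0.0000, -0.0423)
centre 2 = (0.2440·cos120.0°, 0.2440·sin120.0°, -0.0342) = (-0.1220, 0.2113, -0.0342)
arm 3 at φ=240.0°: ρ3 = 0.2466;  centre 3 = (-0.1233, -0.2136, -0.0259)
|centre ₂|²−|centre ₁|² = 0.0010;  |centre ₃|²−|centre ₁|² = 0.0018
linear system: -0.7252x+0.4226y = 0.0010−0.0161z; -0.7279x+-0.4271y = 0.0018−0.0328z
Cramer: x(z) = -0.0019+0.0336z;  y(z) = -0.0009+0.0195z
quadratic in z: (1.0015)z²+(0.0682)z+(-0.0690)=0, √Δ=0.5301 → z ∈ {-0.2987, 0.2306}; z = -0.2987 (taking z<0)
x = -0.0119, y = -0.0067

(-0.0119, -0.0067, -0.2987)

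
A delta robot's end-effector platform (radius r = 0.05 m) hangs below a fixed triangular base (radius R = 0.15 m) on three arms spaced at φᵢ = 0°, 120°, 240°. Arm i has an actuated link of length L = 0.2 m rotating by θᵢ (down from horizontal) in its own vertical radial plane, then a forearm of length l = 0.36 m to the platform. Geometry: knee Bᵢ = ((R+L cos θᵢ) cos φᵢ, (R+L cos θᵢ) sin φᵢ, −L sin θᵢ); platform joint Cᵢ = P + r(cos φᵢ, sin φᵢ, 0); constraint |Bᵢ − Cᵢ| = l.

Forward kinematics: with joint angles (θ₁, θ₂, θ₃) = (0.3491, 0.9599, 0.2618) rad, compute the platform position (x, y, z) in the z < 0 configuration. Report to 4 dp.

(0.0465, -0.1023, -0.3151)

φ1=0.0°: virtual centre (0.2879, 0.0000, -0.0684), radius l
centre 2 = (0.2147·cos120.0°, 0.2147·sin120.0°, -0.1638) = (-0.1074, 0.1860, -0.1638)
arm 3 at φ=240.0°: (R−r)+L cos θ3 = 0.2932;  centre 3 = (-0.1466, -0.2539, -0.0518)
|centre ₂|²−|centre ₁|² = -0.0146;  |centre ₃|²−|centre ₁|² = 0.0010
[-0.7906 0.3719 -0.1908]·P = -0.0146;  [-0.8691 -0.5078 0.0333]·P = 0.0010
det = 0.7247;  x = 0.0097+-0.1166z,  y = -0.0187+0.2652z
quadratic in z: (1.0839)z²+(0.1918)z+(-0.0472)=0, √Δ=0.4912 → z ∈ {-0.3151, 0.1381}; z = -0.3151 (taking z<0)
x = 0.0465, y = -0.1023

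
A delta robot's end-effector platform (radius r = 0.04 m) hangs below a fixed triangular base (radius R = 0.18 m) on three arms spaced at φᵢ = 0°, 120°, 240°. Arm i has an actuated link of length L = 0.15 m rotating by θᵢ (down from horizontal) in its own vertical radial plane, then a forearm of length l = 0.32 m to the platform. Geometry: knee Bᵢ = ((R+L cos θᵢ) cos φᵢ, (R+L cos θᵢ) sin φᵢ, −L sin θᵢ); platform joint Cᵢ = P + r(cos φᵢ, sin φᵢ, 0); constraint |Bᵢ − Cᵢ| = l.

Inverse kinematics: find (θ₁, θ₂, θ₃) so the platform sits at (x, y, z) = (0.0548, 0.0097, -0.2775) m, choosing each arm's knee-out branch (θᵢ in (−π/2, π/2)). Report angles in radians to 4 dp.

arm 1 (φ=0.0°): x'=0.0548, y'=0.0097
  e−x'=0.0852;  (l²−L²−(e−x')²−y'²−z²)/2L = -0.0149
  √(A²+B²)=0.2903;  θ1 = -1.2729+1.6220 ≈ 0.3491
rotate P by −φ2: (-0.0190, -0.0523, -0.2775)
  A=0.1590, B=-0.2775, C=(l²−L²−A²−y'²−z²)/(2L)=-0.0837
  γ=atan2(-0.2775,0.1590)=-1.0505;  ψ=arccos(-0.2618)=1.8357;  θ2=γ+ψ≈0.7852
rotate P by −φ3: (-0.0358, 0.0426, -0.2775)
  e−x'=0.1758;  (l²−L²−(e−x')²−y'²−z²)/2L = -0.0994
  √(A²+B²)=0.3285;  θ3 = -1.0061+1.8783 ≈ 0.8722

θ₁ = 0.3491, θ₂ = 0.7852, θ₃ = 0.8722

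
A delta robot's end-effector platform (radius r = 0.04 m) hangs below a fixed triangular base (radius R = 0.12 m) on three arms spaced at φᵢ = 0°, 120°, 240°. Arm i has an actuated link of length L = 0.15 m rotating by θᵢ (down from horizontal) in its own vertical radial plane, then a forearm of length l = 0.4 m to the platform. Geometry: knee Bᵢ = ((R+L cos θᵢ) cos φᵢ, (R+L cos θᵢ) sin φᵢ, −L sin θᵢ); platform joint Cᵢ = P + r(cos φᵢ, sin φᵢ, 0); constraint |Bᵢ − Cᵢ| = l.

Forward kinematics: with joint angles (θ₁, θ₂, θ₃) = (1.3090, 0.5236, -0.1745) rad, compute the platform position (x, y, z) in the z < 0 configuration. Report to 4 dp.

S1 = (0.1188·cos0.0°, 0.1188·sin0.0°, -0.1449) = (0.1188, 0.0000, -0.1449)
arm 2 at φ=120.0°: (R−r)+L cos θ2 = 0.2099;  S2 = (-0.1050, 0.1818, -0.0750)
S3 = (0.2277·cos240.0°, 0.2277·sin240.0°, 0.0260) = (-0.1139, -0.1972, 0.0260)
|S₂|²−|S₁|² = 0.0146;  |S₃|²−|S₁|² = 0.0174
plane₁₂: -0.4475x+0.3636y+0.1398z = 0.0146
Cramer: x(z) = -0.0349+0.5190z;  y(z) = -0.0029+0.2544z
sphere 1 gives Az²+Bz+C=0 with A=1.3341, B=0.1287, C=-0.1154;  B²−4AC=0.6321;  roots -0.3462, 0.2498;  negative root z = -0.3462
x = -0.2146, y = -0.0910

(-0.2146, -0.0910, -0.3462)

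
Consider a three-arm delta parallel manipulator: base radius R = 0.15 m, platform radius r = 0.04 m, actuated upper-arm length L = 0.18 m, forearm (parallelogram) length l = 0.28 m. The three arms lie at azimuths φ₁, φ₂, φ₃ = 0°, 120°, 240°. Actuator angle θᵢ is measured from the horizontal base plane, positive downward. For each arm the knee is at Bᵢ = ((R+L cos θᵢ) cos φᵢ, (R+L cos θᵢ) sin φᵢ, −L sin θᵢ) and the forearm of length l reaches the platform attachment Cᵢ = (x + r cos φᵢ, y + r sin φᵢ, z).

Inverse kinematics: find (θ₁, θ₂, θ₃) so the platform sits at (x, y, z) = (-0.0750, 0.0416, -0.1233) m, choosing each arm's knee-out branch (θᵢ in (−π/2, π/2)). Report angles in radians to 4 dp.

θ₁ = 1.0474, θ₂ = -0.3490, θ₃ = 0.5232

φ1=0.0° → target in arm frame (-0.0750, 0.0416)
  A cos θ + B sin θ = C:  0.1850·cos θ + -0.1233·sin θ = -0.0143
  √(A²+B²)=0.2223;  θ1 = -0.5879+1.6353 ≈ 1.0474
arm 2 (φ=120.0°): x'=0.0735, y'=0.0442
  A=0.0365, B=-0.1233, C=(l²−L²−A²−y'²−z²)/(2L)=0.0764
  √(A²+B²)=0.1286;  θ2 = -1.2832+0.9342 ≈ -0.3490
arm 3 (φ=240.0°): x'=0.0015, y'=-0.0858
  A cos θ + B sin θ = C:  0.1085·cos θ + -0.1233·sin θ = 0.0324
  √(A²+B²)=0.1643;  θ3 = -0.8490+1.3722 ≈ 0.5232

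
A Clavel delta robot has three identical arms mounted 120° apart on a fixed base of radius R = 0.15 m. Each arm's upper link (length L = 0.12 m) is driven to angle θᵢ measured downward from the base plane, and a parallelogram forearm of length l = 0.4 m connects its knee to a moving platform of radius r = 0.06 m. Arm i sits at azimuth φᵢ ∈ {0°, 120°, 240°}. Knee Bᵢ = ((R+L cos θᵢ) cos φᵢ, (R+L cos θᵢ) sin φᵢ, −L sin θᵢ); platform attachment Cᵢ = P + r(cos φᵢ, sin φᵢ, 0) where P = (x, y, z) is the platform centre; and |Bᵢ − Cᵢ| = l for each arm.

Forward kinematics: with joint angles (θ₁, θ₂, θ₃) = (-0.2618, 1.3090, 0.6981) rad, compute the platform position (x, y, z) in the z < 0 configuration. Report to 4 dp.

(0.1880, -0.0954, -0.3570)

arm 1 at φ=0.0°: ρ1 = 0.2059;  O1 = (0.2059, 0.0000, 0.0311)
arm 2 at φ=120.0°: ρ2 = 0.1211;  O2 = (-0.0605, 0.1048, -0.1159)
arm 3 at φ=240.0°: ρ3 = 0.1819;  O3 = (-0.0910, -0.1576, -0.0771)
|O₂|²−|O₁|² = -0.0153;  |O₃|²−|O₁|² = -0.0043
plane₁₂: -0.5329x+0.2097y+-0.2939z = -0.0153
det = 0.2924;  x = 0.0196+-0.4719z,  y = -0.0231+0.2025z
quadratic in z: (1.2637)z²+(0.1044)z+(-0.1238)=0, √Δ=0.7978 → z ∈ {-0.3570, 0.2744}; z = -0.3570 (taking z<0)
x = 0.1880, y = -0.0954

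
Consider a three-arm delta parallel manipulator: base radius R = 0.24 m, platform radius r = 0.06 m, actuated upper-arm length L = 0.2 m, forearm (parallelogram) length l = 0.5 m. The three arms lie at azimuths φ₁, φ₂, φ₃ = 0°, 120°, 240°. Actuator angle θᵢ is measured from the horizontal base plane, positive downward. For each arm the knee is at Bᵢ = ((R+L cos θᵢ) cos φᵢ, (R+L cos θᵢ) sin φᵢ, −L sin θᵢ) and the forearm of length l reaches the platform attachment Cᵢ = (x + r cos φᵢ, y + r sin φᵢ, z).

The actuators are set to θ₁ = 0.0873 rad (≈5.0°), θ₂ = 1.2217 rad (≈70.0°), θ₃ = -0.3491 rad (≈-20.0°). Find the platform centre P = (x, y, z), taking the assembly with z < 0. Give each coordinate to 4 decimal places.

(0.0726, -0.2157, -0.3482)

arm 1 at φ=0.0°: (R−r)+L cos θ1 = 0.3792;  centre 1 = (0.3792, 0.0000, -0.0174)
centre 2 = (0.2484·cos120.0°, 0.2484·sin120.0°, -0.1879) = (-0.1242, 0.2151, -0.1879)
centre 3 = (0.3679·cos240.0°, 0.3679·sin240.0°, 0.0684) = (-0.1840, -0.3186, 0.0684)
eliminate P² terms by subtracting sphere 1 from 2 and 3
linear system: -1.0069x+0.4303y = -0.0471−-0.3410z; -1.1264x+-0.6373y = -0.0041−0.1717z
Cramer: x(z) = 0.0282-0.1274z;  y(z) = -0.0435+0.4945z
sphere 1 gives Az²+Bz+C=0 with A=1.2608, B=0.0813, C=-0.1246;  B²−4AC=0.6349;  roots -0.3482, 0.2838;  negative root z = -0.3482
x = 0.0726, y = -0.2157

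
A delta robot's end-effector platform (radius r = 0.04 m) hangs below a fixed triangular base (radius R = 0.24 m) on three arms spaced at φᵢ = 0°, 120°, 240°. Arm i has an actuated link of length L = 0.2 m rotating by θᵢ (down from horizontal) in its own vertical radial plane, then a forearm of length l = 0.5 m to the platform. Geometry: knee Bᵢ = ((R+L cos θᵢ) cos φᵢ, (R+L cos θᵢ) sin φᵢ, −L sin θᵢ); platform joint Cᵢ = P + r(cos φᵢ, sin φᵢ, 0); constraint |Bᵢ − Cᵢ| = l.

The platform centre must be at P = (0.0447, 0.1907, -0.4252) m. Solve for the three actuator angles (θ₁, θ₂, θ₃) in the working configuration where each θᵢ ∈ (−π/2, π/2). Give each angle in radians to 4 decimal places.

φ1=0.0° → target in arm frame (0.0447, 0.1907)
  e−x'=0.1553;  (l²−L²−(e−x')²−y'²−z²)/2L = -0.0782
  γ=atan2(-0.4252,0.1553)=-1.2206;  ψ=arccos(-0.1727)=1.7444;  θ1=γ+ψ≈0.5238
rotate P by −φ2: (0.1428, -0.1341, -0.4252)
  A cos θ + B sin θ = C:  0.0572·cos θ + -0.4252·sin θ = 0.0199
  γ=atan2(-0.4252,0.0572)=-1.4371;  ψ=arccos(0.0464)=1.5244;  θ2=γ+ψ≈0.0873
arm 3 (φ=240.0°): x'=-0.1875, y'=-0.0566
  A cos θ + B sin θ = C:  0.3875·cos θ + -0.4252·sin θ = -0.3104
  θ3 = atan2(B,A) + arccos(C/0.5753) = 1.3090

θ₁ = 0.5238, θ₂ = 0.0873, θ₃ = 1.3090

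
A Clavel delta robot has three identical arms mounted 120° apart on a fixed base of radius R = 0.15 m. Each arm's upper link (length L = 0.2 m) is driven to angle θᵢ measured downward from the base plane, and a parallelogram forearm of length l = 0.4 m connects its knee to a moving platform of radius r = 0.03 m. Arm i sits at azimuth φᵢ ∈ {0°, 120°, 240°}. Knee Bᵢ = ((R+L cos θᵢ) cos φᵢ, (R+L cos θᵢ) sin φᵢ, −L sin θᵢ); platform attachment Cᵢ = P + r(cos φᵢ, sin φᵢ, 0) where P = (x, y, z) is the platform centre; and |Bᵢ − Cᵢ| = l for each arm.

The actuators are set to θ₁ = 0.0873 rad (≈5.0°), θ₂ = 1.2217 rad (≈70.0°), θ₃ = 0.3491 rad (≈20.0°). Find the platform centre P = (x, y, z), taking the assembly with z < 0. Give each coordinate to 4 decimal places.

φ1=0.0°: virtual centre (0.3192, 0.0000, -0.0174), radius l
O2 = (0.1884·cos120.0°, 0.1884·sin120.0°, -0.1879) = (-0.0942, 0.1632, -0.1879)
O3 = (0.3079·cos240.0°, 0.3079·sin240.0°, -0.0684) = (-0.1540, -0.2667, -0.0684)
|O₂|²−|O₁|² = -0.0314;  |O₃|²−|O₁|² = -0.0027
[-0.8269 0.3263 -0.3410]·P = -0.0314;  [-0.9464 -0.5334 -0.1019]·P = -0.0027
Cramer: x(z) = 0.0235-0.2869z;  y(z) = -0.0366+0.3180z
sphere 1 gives Az²+Bz+C=0 with A=1.1834, B=0.1813, C=-0.0709;  B²−4AC=0.3685;  roots -0.3331, 0.1799;  negative root z = -0.3331
x = 0.1191, y = -0.1425

(0.1191, -0.1425, -0.3331)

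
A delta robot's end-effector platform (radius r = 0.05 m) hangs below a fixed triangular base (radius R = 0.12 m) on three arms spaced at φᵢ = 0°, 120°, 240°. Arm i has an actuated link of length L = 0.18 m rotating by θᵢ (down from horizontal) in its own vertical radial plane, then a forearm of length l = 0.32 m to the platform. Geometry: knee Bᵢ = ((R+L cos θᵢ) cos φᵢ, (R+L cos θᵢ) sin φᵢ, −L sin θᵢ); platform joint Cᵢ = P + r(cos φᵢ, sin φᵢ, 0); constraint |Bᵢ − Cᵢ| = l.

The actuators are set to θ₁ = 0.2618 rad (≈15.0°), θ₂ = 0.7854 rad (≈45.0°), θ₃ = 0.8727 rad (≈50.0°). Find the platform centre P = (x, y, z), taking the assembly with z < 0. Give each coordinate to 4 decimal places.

φ1=0.0°: virtual centre (0.2439, 0.0000, -0.0466), radius l
S2 = (0.1973·cos120.0°, 0.1973·sin120.0°, -0.1273) = (-0.0986, 0.1708, -0.1273)
arm 3 at φ=240.0°: (R−r)+L cos θ3 = 0.1857;  S3 = (-0.0928, -0.1608, -0.1379)
|S₂|²−|S₁|² = -0.0065;  |S₃|²−|S₁|² = -0.0081
plane₁₂: -0.6850x+0.3417y+-0.1614z = -0.0065
Cramer: x(z) = 0.0108-0.2538z;  y(z) = 0.0026-0.0364z
into |P−S₁|² = l²: 1.0657z² + 0.2113z + -0.0459 = 0;  Δ = 0.2404;  z = -0.3291 or 0.1309 → z<0 root = -0.3291
x = 0.0944, y = 0.0146

(0.0944, 0.0146, -0.3291)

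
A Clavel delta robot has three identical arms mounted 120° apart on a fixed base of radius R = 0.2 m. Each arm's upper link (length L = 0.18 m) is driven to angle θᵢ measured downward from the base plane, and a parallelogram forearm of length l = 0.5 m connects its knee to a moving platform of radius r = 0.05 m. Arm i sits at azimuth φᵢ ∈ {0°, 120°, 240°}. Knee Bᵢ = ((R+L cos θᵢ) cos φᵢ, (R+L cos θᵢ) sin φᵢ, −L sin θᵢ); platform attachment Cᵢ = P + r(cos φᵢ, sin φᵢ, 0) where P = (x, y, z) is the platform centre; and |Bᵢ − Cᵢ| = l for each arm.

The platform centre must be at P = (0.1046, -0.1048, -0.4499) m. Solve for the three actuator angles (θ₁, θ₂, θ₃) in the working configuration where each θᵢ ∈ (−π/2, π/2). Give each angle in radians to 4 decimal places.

θ₁ = 0.0874, θ₂ = 0.9599, θ₃ = 0.3493

φ1=0.0° → target in arm frame (0.1046, -0.1048)
  e−x'=0.0454;  (l²−L²−(e−x')²−y'²−z²)/2L = 0.0060
  γ=atan2(-0.4499,0.0454)=-1.4702;  ψ=arccos(0.0132)=1.5576;  θ1=γ+ψ≈0.0874
rotate P by −φ2: (-0.1431, -0.0382, -0.4499)
  e−x'=0.2931;  (l²−L²−(e−x')²−y'²−z²)/2L = -0.2004
  √(A²+B²)=0.5369;  θ2 = -0.9934+1.9533 ≈ 0.9599
φ3=240.0° → target in arm frame (0.0385, 0.1430)
  A=0.1115, B=-0.4499, C=(l²−L²−A²−y'²−z²)/(2L)=-0.0492
  γ=atan2(-0.4499,0.1115)=-1.3278;  ψ=arccos(-0.1061)=1.6770;  θ3=γ+ψ≈0.3493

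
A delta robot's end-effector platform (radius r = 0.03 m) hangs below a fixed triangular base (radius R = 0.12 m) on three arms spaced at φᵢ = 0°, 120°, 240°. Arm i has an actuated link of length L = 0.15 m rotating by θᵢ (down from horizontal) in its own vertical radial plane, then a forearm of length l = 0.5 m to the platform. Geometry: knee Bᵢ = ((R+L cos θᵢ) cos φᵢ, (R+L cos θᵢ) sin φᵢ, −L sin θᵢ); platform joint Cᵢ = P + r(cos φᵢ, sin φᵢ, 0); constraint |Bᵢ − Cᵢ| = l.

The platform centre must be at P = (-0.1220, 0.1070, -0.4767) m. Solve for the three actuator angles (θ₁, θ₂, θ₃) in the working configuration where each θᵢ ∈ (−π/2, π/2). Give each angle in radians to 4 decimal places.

θ₁ = 0.7853, θ₂ = -0.0876, θ₃ = 0.5235

rotate P by −φ1: (-0.1220, 0.1070, -0.4767)
  A cos θ + B sin θ = C:  0.2120·cos θ + -0.4767·sin θ = -0.1871
  √(A²+B²)=0.5217;  θ1 = -1.1523+1.9376 ≈ 0.7853
φ2=120.0° → target in arm frame (0.1537, 0.0522)
  A cos θ + B sin θ = C:  -0.0637·cos θ + -0.4767·sin θ = -0.0217
  θ2 = atan2(B,A) + arccos(C/0.4809) = -0.0876
φ3=240.0° → target in arm frame (-0.0317, -0.1592)
  e−x'=0.1217;  (l²−L²−(e−x')²−y'²−z²)/2L = -0.1329
  θ3 = atan2(B,A) + arccos(C/0.4920) = 0.5235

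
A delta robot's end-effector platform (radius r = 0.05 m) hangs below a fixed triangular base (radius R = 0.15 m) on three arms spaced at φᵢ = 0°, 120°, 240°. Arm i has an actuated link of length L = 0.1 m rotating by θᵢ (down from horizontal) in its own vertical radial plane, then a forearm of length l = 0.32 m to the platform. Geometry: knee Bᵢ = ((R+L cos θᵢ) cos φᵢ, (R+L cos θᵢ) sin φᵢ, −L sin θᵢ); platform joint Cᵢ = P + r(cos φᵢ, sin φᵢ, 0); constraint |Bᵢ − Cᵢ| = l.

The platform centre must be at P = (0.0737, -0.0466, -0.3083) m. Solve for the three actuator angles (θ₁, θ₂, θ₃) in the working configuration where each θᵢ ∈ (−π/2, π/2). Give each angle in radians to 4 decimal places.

θ₁ = 0.1743, θ₂ = 1.0474, θ₃ = 0.6107

arm 1 (φ=0.0°): x'=0.0737, y'=-0.0466
  A=0.0263, B=-0.3083, C=(l²−L²−A²−y'²−z²)/(2L)=-0.0276
  √(A²+B²)=0.3094;  θ1 = -1.4857+1.6600 ≈ 0.1743
rotate P by −φ2: (-0.0772, -0.0405, -0.3083)
  A=0.1772, B=-0.3083, C=(l²−L²−A²−y'²−z²)/(2L)=-0.1785
  θ2 = atan2(B,A) + arccos(C/0.3556) = 1.0474
rotate P by −φ3: (0.0035, 0.0871, -0.3083)
  e−x'=0.0965;  (l²−L²−(e−x')²−y'²−z²)/2L = -0.0978
  √(A²+B²)=0.3230;  θ3 = -1.2675+1.8782 ≈ 0.6107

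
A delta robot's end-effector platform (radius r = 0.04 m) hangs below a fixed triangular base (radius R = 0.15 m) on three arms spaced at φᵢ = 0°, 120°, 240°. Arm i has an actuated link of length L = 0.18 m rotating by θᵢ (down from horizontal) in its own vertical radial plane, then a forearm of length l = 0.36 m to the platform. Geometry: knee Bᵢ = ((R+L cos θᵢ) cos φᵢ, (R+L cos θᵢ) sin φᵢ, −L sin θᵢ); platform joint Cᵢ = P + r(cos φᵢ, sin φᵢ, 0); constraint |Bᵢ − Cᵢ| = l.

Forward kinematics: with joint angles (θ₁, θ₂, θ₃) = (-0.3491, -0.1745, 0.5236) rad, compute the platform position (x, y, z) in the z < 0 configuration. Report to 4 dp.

(0.0472, 0.0585, -0.2074)

O1 = (0.2791·cos0.0°, 0.2791·sin0.0°, 0.0616) = (0.2791, 0.0000, 0.0616)
φ2=120.0°: virtual centre (-0.1436, 0.2488, 0.0313), radius l
O3 = (0.2659·cos240.0°, 0.2659·sin240.0°, -0.0900) = (-0.1329, -0.2303, -0.0900)
|O₂|²−|O₁|² = 0.0018;  |O₃|²−|O₁|² = -0.0029
plane₁₂: -0.8456x+0.4976y+-0.0606z = 0.0018
Cramer: x(z) = 0.0008-0.2236z;  y(z) = 0.0049-0.2581z
quadratic in z: (1.1166)z²+(-0.0012)z+(-0.0483)=0, √Δ=0.4645 → z ∈ {-0.2074, 0.2085}; z = -0.2074 (taking z<0)
x = 0.0472, y = 0.0585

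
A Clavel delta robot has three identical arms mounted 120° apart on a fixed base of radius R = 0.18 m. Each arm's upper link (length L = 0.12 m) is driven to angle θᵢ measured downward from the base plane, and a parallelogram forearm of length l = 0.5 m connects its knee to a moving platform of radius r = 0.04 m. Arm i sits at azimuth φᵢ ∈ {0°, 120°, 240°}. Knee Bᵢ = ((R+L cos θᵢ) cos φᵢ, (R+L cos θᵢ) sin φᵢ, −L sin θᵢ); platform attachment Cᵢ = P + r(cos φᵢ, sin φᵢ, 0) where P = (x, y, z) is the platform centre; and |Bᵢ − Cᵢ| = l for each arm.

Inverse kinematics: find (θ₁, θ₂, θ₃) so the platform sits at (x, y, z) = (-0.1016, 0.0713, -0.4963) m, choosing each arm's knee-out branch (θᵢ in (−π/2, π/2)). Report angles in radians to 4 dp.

θ₁ = 1.0473, θ₂ = 0.1746, θ₃ = 0.6979

rotate P by −φ1: (-0.1016, 0.0713, -0.4963)
  A=0.2416, B=-0.4963, C=(l²−L²−A²−y'²−z²)/(2L)=-0.3090
  θ1 = atan2(B,A) + arccos(C/0.5520) = 1.0473
rotate P by −φ2: (0.1125, 0.0523, -0.4963)
  A=0.0275, B=-0.4963, C=(l²−L²−A²−y'²−z²)/(2L)=-0.0592
  θ2 = atan2(B,A) + arccos(C/0.4971) = 0.1746
rotate P by −φ3: (-0.0109, -0.1236, -0.4963)
  e−x'=0.1509;  (l²−L²−(e−x')²−y'²−z²)/2L = -0.2033
  √(A²+B²)=0.5187;  θ3 = -1.2755+1.9734 ≈ 0.6979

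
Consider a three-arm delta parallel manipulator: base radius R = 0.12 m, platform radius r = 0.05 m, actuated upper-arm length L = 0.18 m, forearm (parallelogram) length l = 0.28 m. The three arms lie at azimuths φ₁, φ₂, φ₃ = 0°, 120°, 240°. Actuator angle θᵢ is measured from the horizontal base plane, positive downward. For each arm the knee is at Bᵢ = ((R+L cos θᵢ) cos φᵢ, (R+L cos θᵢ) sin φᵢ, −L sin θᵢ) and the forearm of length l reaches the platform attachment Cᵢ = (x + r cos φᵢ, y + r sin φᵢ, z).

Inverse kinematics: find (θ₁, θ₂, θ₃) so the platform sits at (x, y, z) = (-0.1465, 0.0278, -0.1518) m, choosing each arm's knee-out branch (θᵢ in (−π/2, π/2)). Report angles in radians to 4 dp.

φ1=0.0° → target in arm frame (-0.1465, 0.0278)
  A=0.2165, B=-0.1518, C=(l²−L²−A²−y'²−z²)/(2L)=-0.0686
  θ1 = atan2(B,A) + arccos(C/0.2644) = 1.2217
arm 2 (φ=120.0°): x'=0.0973, y'=0.1130
  A cos θ + B sin θ = C:  -0.0273·cos θ + -0.1518·sin θ = 0.0262
  γ=atan2(-0.1518,-0.0273)=-1.7489;  ψ=arccos(0.1701)=1.3998;  θ2=γ+ψ≈-0.3491
arm 3 (φ=240.0°): x'=0.0492, y'=-0.1408
  A cos θ + B sin θ = C:  0.0208·cos θ + -0.1518·sin θ = 0.0075
  √(A²+B²)=0.1532;  θ3 = -1.4345+1.5217 ≈ 0.0873

θ₁ = 1.2217, θ₂ = -0.3491, θ₃ = 0.0873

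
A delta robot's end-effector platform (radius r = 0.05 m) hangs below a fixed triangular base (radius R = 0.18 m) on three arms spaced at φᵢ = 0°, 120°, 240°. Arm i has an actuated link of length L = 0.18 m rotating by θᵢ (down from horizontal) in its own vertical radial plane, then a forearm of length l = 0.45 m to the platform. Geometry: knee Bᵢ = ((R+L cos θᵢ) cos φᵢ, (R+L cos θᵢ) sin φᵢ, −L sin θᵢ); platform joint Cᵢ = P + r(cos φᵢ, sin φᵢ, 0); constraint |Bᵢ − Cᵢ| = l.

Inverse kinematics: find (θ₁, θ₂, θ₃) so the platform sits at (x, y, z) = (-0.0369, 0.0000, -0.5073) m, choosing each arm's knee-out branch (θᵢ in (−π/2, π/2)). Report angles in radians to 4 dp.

φ1=0.0° → target in arm frame (-0.0369, 0.0000)
  A cos θ + B sin θ = C:  0.1669·cos θ + -0.5073·sin θ = -0.3197
  √(A²+B²)=0.5340;  θ1 = -1.2530+2.2127 ≈ 0.9597
arm 2 (φ=120.0°): x'=0.0184, y'=0.0320
  e−x'=0.1116;  (l²−L²−(e−x')²−y'²−z²)/2L = -0.2798
  θ2 = atan2(B,A) + arccos(C/0.5194) = 0.7852
φ3=240.0° → target in arm frame (0.0185, -0.0320)
  e−x'=0.1115;  (l²−L²−(e−x')²−y'²−z²)/2L = -0.2798
  √(A²+B²)=0.5194;  θ3 = -1.3544+2.1396 ≈ 0.7852

θ₁ = 0.9597, θ₂ = 0.7852, θ₃ = 0.7852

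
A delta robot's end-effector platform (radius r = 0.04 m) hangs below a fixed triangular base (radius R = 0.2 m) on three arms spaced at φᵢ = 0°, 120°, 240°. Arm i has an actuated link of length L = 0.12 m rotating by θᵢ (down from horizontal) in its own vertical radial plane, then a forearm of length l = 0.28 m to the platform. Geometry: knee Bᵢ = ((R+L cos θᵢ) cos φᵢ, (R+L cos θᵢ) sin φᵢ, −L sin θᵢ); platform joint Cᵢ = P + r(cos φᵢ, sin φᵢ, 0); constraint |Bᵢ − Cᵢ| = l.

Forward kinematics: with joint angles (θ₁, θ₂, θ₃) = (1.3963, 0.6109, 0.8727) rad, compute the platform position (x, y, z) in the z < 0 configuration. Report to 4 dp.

arm 1 at φ=0.0°: ρ1 = 0.1808;  S1 = (0.1808, 0.0000, -0.1182)
S2 = (0.2583·cos120.0°, 0.2583·sin120.0°, -0.0688) = (-0.1291, 0.2237, -0.0688)
arm 3 at φ=240.0°: ρ3 = 0.2371;  S3 = (-0.1186, -0.2054, -0.0919)
eliminate P² terms by subtracting sphere 1 from 2 and 3
[-0.6200 0.4474 0.0987]·P = 0.0248;  [-0.5988 -0.4107 0.0525]·P = 0.0180
det = 0.5225;  x = -0.0349+0.1225z,  y = 0.0070+-0.0508z
into |P−S₁|² = l²: 1.0176z² + 0.1828z + -0.0178 = 0;  Δ = 0.1060;  z = -0.2498 or 0.0702 → z<0 root = -0.2498
x = -0.0655, y = 0.0197

(-0.0655, 0.0197, -0.2498)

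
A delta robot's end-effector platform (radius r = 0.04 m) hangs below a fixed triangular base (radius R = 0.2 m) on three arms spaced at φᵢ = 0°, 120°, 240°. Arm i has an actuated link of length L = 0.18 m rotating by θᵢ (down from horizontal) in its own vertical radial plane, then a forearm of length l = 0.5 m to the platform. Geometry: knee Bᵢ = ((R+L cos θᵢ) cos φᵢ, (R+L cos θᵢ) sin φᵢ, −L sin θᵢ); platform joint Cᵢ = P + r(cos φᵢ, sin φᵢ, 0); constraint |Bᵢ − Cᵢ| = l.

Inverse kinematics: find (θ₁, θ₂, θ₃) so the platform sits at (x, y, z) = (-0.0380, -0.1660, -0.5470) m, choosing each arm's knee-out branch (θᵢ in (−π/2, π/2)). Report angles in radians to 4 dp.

θ₁ = 1.1346, θ₂ = 1.3963, θ₃ = 0.4364

rotate P by −φ1: (-0.0380, -0.1660, -0.5470)
  A=0.1980, B=-0.5470, C=(l²−L²−A²−y'²−z²)/(2L)=-0.4121
  γ=atan2(-0.5470,0.1980)=-1.2235;  ψ=arccos(-0.7085)=2.3581;  θ1=γ+ψ≈1.1346
rotate P by −φ2: (-0.1248, 0.1159, -0.5470)
  A=0.2848, B=-0.5470, C=(l²−L²−A²−y'²−z²)/(2L)=-0.4893
  √(A²+B²)=0.6167;  θ2 = -1.0908+2.4871 ≈ 1.3963
rotate P by −φ3: (0.1628, 0.0501, -0.5470)
  A=-0.0028, B=-0.5470, C=(l²−L²−A²−y'²−z²)/(2L)=-0.2337
  γ=atan2(-0.5470,-0.0028)=-1.5758;  ψ=arccos(-0.4272)=2.0122;  θ3=γ+ψ≈0.4364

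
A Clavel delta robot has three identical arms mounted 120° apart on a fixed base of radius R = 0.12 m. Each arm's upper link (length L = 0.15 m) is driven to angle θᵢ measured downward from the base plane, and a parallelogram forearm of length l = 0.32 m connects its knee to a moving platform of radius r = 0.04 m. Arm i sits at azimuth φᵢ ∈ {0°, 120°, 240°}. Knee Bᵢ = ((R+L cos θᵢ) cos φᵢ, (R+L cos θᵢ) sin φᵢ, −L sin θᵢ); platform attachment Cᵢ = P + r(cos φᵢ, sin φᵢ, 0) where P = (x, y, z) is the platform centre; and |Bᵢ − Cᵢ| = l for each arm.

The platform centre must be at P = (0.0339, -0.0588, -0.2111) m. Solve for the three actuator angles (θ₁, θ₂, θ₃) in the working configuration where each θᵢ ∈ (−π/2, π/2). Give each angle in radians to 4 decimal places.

θ₁ = -0.2619, θ₂ = 0.4359, θ₃ = -0.2624

φ1=0.0° → target in arm frame (0.0339, -0.0588)
  e−x'=0.0461;  (l²−L²−(e−x')²−y'²−z²)/2L = 0.0992
  γ=atan2(-0.2111,0.0461)=-1.3558;  ψ=arccos(0.4590)=1.0939;  θ1=γ+ψ≈-0.2619
φ2=120.0° → target in arm frame (-0.0679, 0.0000)
  A=0.1479, B=-0.2111, C=(l²−L²−A²−y'²−z²)/(2L)=0.0449
  θ2 = atan2(B,A) + arccos(C/0.2577) = 0.4359
arm 3 (φ=240.0°): x'=0.0340, y'=0.0588
  A=0.0460, B=-0.2111, C=(l²−L²−A²−y'²−z²)/(2L)=0.0992
  θ3 = atan2(B,A) + arccos(C/0.2161) = -0.2624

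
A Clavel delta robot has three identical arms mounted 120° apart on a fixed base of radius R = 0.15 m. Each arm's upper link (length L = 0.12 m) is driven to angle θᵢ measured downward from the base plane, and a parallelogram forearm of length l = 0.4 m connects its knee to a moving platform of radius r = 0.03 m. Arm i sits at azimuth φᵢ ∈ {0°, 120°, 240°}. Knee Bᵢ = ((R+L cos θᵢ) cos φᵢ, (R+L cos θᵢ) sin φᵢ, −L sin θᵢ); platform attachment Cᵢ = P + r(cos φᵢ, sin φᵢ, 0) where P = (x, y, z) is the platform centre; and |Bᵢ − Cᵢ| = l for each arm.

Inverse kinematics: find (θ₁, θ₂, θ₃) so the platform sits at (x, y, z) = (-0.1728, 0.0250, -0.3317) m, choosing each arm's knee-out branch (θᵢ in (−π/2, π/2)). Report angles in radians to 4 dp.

rotate P by −φ1: (-0.1728, 0.0250, -0.3317)
  e−x'=0.2928;  (l²−L²−(e−x')²−y'²−z²)/2L = -0.2116
  γ=atan2(-0.3317,0.2928)=-0.8476;  ψ=arccos(-0.4782)=2.0694;  θ1=γ+ψ≈1.2218
φ2=120.0° → target in arm frame (0.1081, 0.1371)
  e−x'=0.0119;  (l²−L²−(e−x')²−y'²−z²)/2L = 0.0693
  γ=atan2(-0.3317,0.0119)=-1.5348;  ψ=arccos(0.2087)=1.3606;  θ2=γ+ψ≈-0.1742
rotate P by −φ3: (0.0647, -0.1621, -0.3317)
  e−x'=0.0553;  (l²−L²−(e−x')²−y'²−z²)/2L = 0.0260
  √(A²+B²)=0.3363;  θ3 = -1.4057+1.4935 ≈ 0.0878

θ₁ = 1.2218, θ₂ = -0.1742, θ₃ = 0.0878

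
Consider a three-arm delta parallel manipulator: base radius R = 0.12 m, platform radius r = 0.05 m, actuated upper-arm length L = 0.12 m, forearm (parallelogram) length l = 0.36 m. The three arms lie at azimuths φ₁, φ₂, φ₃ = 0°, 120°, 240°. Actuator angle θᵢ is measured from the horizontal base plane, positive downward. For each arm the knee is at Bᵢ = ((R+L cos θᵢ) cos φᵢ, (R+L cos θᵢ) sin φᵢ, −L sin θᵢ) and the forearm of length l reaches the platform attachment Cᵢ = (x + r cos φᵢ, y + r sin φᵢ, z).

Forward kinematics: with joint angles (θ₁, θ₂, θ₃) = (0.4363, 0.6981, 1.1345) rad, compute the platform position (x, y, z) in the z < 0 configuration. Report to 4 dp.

O1 = (0.1788·cos0.0°, 0.1788·sin0.0°, -0.0507) = (0.1788, 0.0000, -0.0507)
O2 = (0.1619·cos120.0°, 0.1619·sin120.0°, -0.0771) = (-0.0810, 0.1402, -0.0771)
φ3=240.0°: virtual centre (-0.0604, -0.1045, -0.1088), radius l
subtract pairs → two planes through P
plane₁₂: -0.5194x+0.2805y+-0.0528z = -0.0024
det = 0.2427;  x = 0.0114+-0.1797z,  y = 0.0127+-0.1443z
quadratic in z: (1.0531)z²+(0.1579)z+(-0.0989)=0, √Δ=0.6644 → z ∈ {-0.3904, 0.2405}; z = -0.3904 (taking z<0)
x = 0.0816, y = 0.0691

(0.0816, 0.0691, -0.3904)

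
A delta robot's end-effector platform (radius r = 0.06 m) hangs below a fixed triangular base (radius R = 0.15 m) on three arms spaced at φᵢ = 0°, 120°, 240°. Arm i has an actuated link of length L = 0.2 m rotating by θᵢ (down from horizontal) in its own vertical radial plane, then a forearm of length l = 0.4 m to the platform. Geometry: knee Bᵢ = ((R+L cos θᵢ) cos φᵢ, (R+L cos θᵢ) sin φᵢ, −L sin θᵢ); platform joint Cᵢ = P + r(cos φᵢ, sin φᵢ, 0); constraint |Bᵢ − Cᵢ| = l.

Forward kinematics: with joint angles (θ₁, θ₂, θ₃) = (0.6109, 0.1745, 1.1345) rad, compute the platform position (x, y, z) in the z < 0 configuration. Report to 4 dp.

arm 1 at φ=0.0°: ρ1 = 0.2538;  O1 = (0.2538, 0.0000, -0.1147)
φ2=120.0°: virtual centre (-0.1435, 0.2485, -0.0347), radius l
O3 = (0.1745·cos240.0°, 0.1745·sin240.0°, -0.1813) = (-0.0873, -0.1511, -0.1813)
|O₂|²−|O₁|² = 0.0060;  |O₃|²−|O₁|² = -0.0143
plane₁₂: -0.7946x+0.4970y+0.1600z = 0.0060
det = 0.5793;  x = 0.0091+-0.0307z,  y = 0.0266+-0.3710z
into |P−O₁|² = l²: 1.1386z² + 0.2247z + -0.0863 = 0;  Δ = 0.4433;  z = -0.3911 or 0.1937 → z<0 root = -0.3911
x = 0.0211, y = 0.1717

(0.0211, 0.1717, -0.3911)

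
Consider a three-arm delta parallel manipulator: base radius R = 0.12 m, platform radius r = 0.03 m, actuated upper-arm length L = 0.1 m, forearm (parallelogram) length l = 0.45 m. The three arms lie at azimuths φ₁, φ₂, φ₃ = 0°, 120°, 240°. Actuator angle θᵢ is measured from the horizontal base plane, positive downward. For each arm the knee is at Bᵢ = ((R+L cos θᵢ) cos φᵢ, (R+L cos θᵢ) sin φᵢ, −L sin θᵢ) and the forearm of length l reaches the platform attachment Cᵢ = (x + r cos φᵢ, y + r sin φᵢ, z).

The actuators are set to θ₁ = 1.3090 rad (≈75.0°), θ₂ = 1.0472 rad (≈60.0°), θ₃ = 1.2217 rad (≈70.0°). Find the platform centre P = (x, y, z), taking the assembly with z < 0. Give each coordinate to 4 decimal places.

φ1=0.0°: virtual centre (0.1159, 0.0000, -0.0966), radius l
O2 = (0.1400·cos120.0°, 0.1400·sin120.0°, -0.0866) = (-0.0700, 0.1212, -0.0866)
φ3=240.0°: virtual centre (-0.0621, -0.1076, -0.0940), radius l
|O₂|²−|O₁|² = 0.0043;  |O₃|²−|O₁|² = 0.0015
[-0.3718 0.2425 0.0200]·P = 0.0043;  [-0.3560 -0.2151 0.0052]·P = 0.0015
det = 0.1663;  x = -0.0078+0.0335z,  y = 0.0059+-0.0310z
into |P−O₁|² = l²: 1.0021z² + 0.1845z + -0.1778 = 0;  Δ = 0.7469;  z = -0.5233 or 0.3391 → z<0 root = -0.5233
x = -0.0253, y = 0.0222

(-0.0253, 0.0222, -0.5233)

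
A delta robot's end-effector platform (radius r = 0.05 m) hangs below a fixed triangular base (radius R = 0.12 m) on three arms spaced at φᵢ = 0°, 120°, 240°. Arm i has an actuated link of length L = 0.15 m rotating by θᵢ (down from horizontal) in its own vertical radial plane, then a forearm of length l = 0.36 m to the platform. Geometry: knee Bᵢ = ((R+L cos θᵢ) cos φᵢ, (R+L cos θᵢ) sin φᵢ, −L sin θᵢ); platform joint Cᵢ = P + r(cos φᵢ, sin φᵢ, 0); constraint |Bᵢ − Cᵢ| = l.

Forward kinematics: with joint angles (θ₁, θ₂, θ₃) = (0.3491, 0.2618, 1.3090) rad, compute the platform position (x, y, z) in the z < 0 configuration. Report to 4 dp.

(0.0864, 0.1722, -0.3419)

S1 = (0.2110·cos0.0°, 0.2110·sin0.0°, -0.0513) = (0.2110, 0.0000, -0.0513)
S2 = (0.2149·cos120.0°, 0.2149·sin120.0°, -0.0388) = (-0.1074, 0.1861, -0.0388)
φ3=240.0°: virtual centre (-0.0544, -0.0942, -0.1449), radius l
|S₂|²−|S₁|² = 0.0006;  |S₃|²−|S₁|² = -0.0143
plane₁₂: -0.6368x+0.3722y+0.0250z = 0.0006
det = 0.3176;  x = 0.0164+-0.2045z,  y = 0.0296+-0.4170z
quadratic in z: (1.2158)z²+(0.1575)z+(-0.0883)=0, √Δ=0.6738 → z ∈ {-0.3419, 0.2123}; z = -0.3419 (taking z<0)
x = 0.0864, y = 0.1722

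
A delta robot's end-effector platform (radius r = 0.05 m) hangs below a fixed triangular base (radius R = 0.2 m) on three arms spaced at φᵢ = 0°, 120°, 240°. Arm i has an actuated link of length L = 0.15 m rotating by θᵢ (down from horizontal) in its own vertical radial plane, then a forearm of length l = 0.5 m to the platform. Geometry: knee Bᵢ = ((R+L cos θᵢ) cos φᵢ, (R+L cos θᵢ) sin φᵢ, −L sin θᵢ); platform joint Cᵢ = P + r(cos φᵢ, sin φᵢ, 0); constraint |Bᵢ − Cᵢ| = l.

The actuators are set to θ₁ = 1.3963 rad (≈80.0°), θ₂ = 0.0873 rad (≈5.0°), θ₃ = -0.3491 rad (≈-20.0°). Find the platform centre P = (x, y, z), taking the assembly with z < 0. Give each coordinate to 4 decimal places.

(-0.2577, -0.0490, -0.3916)

φ1=0.0°: virtual centre (0.1760, 0.0000, -0.1477), radius l
φ2=120.0°: virtual centre (-0.1497, 0.2593, -0.0131), radius l
O3 = (0.2910·cos240.0°, 0.2910·sin240.0°, 0.0513) = (-0.1455, -0.2520, 0.0513)
eliminate P² terms by subtracting sphere 1 from 2 and 3
[-0.6515 0.5186 0.2693]·P = 0.0370;  [-0.6430 -0.5039 0.3981]·P = 0.0345
Cramer: x(z) = -0.0552+0.5170z;  y(z) = 0.0020+0.1302z
quadratic in z: (1.2842)z²+(0.0569)z+(-0.1747)=0, √Δ=0.9490 → z ∈ {-0.3916, 0.3474}; z = -0.3916 (taking z<0)
x = -0.2577, y = -0.0490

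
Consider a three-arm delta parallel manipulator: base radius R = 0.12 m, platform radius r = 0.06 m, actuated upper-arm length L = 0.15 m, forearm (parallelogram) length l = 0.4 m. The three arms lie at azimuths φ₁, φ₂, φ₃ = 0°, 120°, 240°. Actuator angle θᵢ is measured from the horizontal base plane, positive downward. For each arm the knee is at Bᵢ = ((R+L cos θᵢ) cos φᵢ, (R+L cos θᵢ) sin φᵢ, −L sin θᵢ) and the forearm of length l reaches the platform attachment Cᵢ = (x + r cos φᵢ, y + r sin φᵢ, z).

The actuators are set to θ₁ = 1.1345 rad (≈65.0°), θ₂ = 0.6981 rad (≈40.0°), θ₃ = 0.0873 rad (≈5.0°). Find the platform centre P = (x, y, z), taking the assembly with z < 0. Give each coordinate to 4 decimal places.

arm 1 at φ=0.0°: ρ1 = 0.1234;  S1 = (0.1234, 0.0000, -0.1359)
arm 2 at φ=120.0°: ρ2 = 0.1749;  S2 = (-0.0875, 0.1515, -0.0964)
φ3=240.0°: virtual centre (-0.1047, -0.1814, -0.0131), radius l
subtract pairs → two planes through P
[-0.4217 0.3030 0.0791]·P = 0.0062;  [-0.4562 -0.3627 0.2457]·P = 0.0103
Cramer: x(z) = -0.0184+0.3542z;  y(z) = -0.0053+0.2320z
sphere 1 gives Az²+Bz+C=0 with A=1.1793, B=0.1690, C=-0.1214;  B²−4AC=0.6011;  roots -0.4004, 0.2571;  negative root z = -0.4004
x = -0.1602, y = -0.0982

(-0.1602, -0.0982, -0.4004)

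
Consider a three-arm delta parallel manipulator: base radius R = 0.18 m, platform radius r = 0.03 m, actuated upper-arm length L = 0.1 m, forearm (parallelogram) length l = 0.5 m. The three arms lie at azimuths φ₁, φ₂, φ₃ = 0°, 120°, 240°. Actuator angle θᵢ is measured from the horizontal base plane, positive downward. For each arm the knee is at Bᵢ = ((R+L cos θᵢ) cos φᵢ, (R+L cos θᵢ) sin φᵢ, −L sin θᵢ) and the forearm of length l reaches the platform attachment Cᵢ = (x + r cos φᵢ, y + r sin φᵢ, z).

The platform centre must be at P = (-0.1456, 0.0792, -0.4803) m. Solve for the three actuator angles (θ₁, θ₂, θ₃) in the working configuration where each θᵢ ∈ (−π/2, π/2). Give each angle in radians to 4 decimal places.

arm 1 (φ=0.0°): x'=-0.1456, y'=0.0792
  A=0.2956, B=-0.4803, C=(l²−L²−A²−y'²−z²)/(2L)=-0.4217
  √(A²+B²)=0.5640;  θ1 = -1.0191+2.4154 ≈ 1.3963
φ2=120.0° → target in arm frame (0.1414, 0.0865)
  e−x'=0.0086;  (l²−L²−(e−x')²−y'²−z²)/2L = 0.0088
  γ=atan2(-0.4803,0.0086)=-1.5529;  ψ=arccos(0.0183)=1.5525;  θ2=γ+ψ≈-0.0004
φ3=240.0° → target in arm frame (0.0042, -0.1657)
  A cos θ + B sin θ = C:  0.1458·cos θ + -0.4803·sin θ = -0.1970
  √(A²+B²)=0.5019;  θ3 = -1.2761+1.9741 ≈ 0.6980

θ₁ = 1.3963, θ₂ = -0.0004, θ₃ = 0.6980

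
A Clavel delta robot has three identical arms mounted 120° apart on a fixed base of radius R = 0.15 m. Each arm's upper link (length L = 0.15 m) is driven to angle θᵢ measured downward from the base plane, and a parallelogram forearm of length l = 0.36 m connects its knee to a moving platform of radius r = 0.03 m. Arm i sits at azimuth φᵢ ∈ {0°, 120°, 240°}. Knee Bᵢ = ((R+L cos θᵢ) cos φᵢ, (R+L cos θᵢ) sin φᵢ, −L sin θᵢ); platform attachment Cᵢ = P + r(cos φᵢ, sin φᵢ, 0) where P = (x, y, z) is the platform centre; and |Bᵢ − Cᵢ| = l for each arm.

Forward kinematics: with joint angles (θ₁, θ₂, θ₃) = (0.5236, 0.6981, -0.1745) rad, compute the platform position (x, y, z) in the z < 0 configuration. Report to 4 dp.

arm 1 at φ=0.0°: e+L cos θ1 = 0.2499;  S1 = (0.2499, 0.0000, -0.0750)
φ2=120.0°: virtual centre (-0.1175, 0.2034, -0.0964), radius l
S3 = (0.2677·cos240.0°, 0.2677·sin240.0°, 0.0260) = (-0.1339, -0.2319, 0.0260)
subtract pairs → two planes through P
plane₁₂: -0.7347x+0.4069y+-0.0428z = -0.0036
det = 0.6530;  x = -0.0001+0.0955z,  y = -0.0090+0.2777z
sphere 1 gives Az²+Bz+C=0 with A=1.0863, B=0.0972, C=-0.0614;  B²−4AC=0.2762;  roots -0.2867, 0.1971;  negative root z = -0.2867
x = -0.0275, y = -0.0887

(-0.0275, -0.0887, -0.2867)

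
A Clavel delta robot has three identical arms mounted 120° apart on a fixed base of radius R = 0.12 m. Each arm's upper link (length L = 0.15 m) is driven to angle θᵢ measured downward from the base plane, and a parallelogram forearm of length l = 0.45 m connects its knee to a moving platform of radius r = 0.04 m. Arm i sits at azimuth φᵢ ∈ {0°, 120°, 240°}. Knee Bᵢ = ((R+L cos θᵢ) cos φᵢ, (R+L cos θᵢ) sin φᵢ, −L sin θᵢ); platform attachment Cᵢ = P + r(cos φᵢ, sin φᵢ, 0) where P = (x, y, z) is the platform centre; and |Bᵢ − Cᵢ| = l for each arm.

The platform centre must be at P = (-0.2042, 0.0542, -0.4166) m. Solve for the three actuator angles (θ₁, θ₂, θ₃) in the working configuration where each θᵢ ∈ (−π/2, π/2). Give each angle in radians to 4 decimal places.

θ₁ = 1.1347, θ₂ = 0.0003, θ₃ = 0.3492

φ1=0.0° → target in arm frame (-0.2042, 0.0542)
  A=0.2842, B=-0.4166, C=(l²−L²−A²−y'²−z²)/(2L)=-0.2575
  √(A²+B²)=0.5043;  θ1 = -0.9721+2.1068 ≈ 1.1347
φ2=120.0° → target in arm frame (0.1490, 0.1497)
  A cos θ + B sin θ = C:  -0.0690·cos θ + -0.4166·sin θ = -0.0691
  γ=atan2(-0.4166,-0.0690)=-1.7350;  ψ=arccos(-0.1638)=1.7353;  θ2=γ+ψ≈0.0003
arm 3 (φ=240.0°): x'=0.0552, y'=-0.2039
  e−x'=0.0248;  (l²−L²−(e−x')²−y'²−z²)/2L = -0.1192
  γ=atan2(-0.4166,0.0248)=-1.5112;  ψ=arccos(-0.2857)=1.8605;  θ3=γ+ψ≈0.3492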